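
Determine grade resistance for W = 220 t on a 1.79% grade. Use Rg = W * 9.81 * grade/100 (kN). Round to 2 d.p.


Rg = W * 9.81 * grade / 100
Rg = 220 * 9.81 * 1.79 / 100
Rg = 2158.2 * 0.0179
Rg = 38.63 kN

38.63


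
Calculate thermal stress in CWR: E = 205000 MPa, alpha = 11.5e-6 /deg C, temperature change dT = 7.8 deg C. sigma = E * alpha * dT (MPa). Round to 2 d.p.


sigma = E * alpha * dT
sigma = 205000 * 11.5e-6 * 7.8
sigma = 2.3575 * 7.8
sigma = 18.39 MPa

18.39


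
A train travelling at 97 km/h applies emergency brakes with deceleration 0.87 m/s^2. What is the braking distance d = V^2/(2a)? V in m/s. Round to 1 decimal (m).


Convert speed: V = 97 / 3.6 = 26.9444 m/s
V^2 = 726.0031
d = 726.0031 / (2 * 0.87)
d = 726.0031 / 1.74
d = 417.2 m

417.2


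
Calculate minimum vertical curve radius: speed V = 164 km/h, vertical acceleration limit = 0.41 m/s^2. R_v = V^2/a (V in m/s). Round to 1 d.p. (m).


Convert speed: V = 164 / 3.6 = 45.5556 m/s
V^2 = 2075.3086 m^2/s^2
R_v = 2075.3086 / 0.41
R_v = 5061.7 m

5061.7


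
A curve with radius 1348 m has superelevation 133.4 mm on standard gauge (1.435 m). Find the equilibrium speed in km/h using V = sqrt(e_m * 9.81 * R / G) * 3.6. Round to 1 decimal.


Convert cant: e = 133.4 mm = 0.1334 m
V_ms = sqrt(0.1334 * 9.81 * 1348 / 1.435)
V_ms = sqrt(1229.314001) = 35.0616 m/s
V = 35.0616 * 3.6 = 126.2 km/h

126.2


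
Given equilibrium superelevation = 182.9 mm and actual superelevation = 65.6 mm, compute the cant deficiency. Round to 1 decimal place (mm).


Cant deficiency = equilibrium cant - actual cant
CD = 182.9 - 65.6
CD = 117.3 mm

117.3


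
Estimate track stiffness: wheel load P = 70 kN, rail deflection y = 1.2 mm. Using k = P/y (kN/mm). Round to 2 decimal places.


Track stiffness k = P / y
k = 70 / 1.2
k = 58.33 kN/mm

58.33


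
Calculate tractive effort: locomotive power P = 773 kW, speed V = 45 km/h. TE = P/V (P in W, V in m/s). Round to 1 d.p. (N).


Convert: P = 773 kW = 773000 W
V = 45 / 3.6 = 12.5 m/s
TE = 773000 / 12.5
TE = 61840.0 N

61840.0


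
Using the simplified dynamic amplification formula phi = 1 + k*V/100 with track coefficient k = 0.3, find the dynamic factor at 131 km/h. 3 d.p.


phi = 1 + k * V / 100
phi = 1 + 0.3 * 131 / 100
phi = 1 + 0.393
phi = 1.393

1.393


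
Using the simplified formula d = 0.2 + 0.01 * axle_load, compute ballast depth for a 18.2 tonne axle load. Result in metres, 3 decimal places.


d = 0.2 + 0.01 * 18.2
d = 0.2 + 0.182
d = 0.382 m

0.382


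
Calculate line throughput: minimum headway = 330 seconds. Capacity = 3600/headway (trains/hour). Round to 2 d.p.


Capacity = 3600 / headway
Capacity = 3600 / 330
Capacity = 10.91 trains/hour

10.91


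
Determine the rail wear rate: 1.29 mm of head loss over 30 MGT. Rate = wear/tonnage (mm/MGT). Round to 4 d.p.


Wear rate = total wear / cumulative tonnage
Rate = 1.29 / 30
Rate = 0.0430 mm/MGT

0.0430


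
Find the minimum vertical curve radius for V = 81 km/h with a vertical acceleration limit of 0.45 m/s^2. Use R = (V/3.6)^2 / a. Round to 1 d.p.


Convert speed: V = 81 / 3.6 = 22.5 m/s
V^2 = 506.25 m^2/s^2
R_v = 506.25 / 0.45
R_v = 1125.0 m

1125.0


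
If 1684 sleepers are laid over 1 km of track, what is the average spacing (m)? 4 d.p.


Spacing = 1000 m / number of sleepers
Spacing = 1000 / 1684
Spacing = 0.5938 m

0.5938


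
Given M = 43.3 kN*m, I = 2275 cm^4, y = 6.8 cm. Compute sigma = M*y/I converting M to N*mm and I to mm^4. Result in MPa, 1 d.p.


Convert units:
M = 43.3 kN*m = 43300000 N*mm
y = 6.8 cm = 68 mm
I = 2275 cm^4 = 22750000 mm^4
sigma = 43300000 * 68 / 22750000
sigma = 129.4 MPa

129.4


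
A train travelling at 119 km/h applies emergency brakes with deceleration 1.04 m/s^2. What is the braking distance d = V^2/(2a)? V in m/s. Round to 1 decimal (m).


Convert speed: V = 119 / 3.6 = 33.0556 m/s
V^2 = 1092.6698
d = 1092.6698 / (2 * 1.04)
d = 1092.6698 / 2.08
d = 525.3 m

525.3


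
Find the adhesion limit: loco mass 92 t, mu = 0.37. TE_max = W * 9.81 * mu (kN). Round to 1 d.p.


TE_max = W * g * mu
TE_max = 92 * 9.81 * 0.37
TE_max = 902.52 * 0.37
TE_max = 333.9 kN

333.9


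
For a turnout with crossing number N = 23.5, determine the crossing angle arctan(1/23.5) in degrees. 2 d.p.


1/N = 1/23.5 = 0.042553
angle = arctan(0.042553) = 0.042528 rad
angle = 0.042528 * 180/pi = 2.44 degrees

2.44


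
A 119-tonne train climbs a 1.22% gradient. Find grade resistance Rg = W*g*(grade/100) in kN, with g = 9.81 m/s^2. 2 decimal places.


Rg = W * 9.81 * grade / 100
Rg = 119 * 9.81 * 1.22 / 100
Rg = 1167.39 * 0.0122
Rg = 14.24 kN

14.24


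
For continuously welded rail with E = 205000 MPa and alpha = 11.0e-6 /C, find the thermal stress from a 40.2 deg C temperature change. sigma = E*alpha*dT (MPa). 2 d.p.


sigma = E * alpha * dT
sigma = 205000 * 11.0e-6 * 40.2
sigma = 2.255 * 40.2
sigma = 90.65 MPa

90.65


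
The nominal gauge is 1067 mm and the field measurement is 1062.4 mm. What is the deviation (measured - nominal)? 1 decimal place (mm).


Deviation = measured - nominal
Deviation = 1062.4 - 1067
Deviation = -4.6 mm

-4.6


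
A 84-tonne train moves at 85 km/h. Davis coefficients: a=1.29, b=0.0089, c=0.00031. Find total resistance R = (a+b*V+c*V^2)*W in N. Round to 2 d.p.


b*V = 0.0089 * 85 = 0.7565
c*V^2 = 0.00031 * 7225 = 2.23975
R_per_t = 1.29 + 0.7565 + 2.23975 = 4.28625 N/t
R_total = 4.28625 * 84 = 360.05 N

360.05


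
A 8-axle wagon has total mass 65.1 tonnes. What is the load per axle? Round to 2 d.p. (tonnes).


Load per axle = total weight / number of axles
Load = 65.1 / 8
Load = 8.14 tonnes

8.14


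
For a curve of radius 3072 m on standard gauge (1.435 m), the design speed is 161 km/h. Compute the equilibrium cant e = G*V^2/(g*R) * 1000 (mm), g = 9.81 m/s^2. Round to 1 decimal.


Convert speed: V = 161 / 3.6 = 44.7222 m/s
Apply formula: e = 1.435 * 44.7222^2 / (9.81 * 3072)
e = 1.435 * 2000.0772 / 30136.32
e = 0.095238 m = 95.2 mm

95.2


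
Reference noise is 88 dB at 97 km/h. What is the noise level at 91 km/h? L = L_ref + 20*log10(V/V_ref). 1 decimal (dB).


V/V_ref = 91 / 97 = 0.938144
log10(0.938144) = -0.02773
20 * -0.02773 = -0.5546
L = 88 + -0.5546 = 87.4 dB

87.4


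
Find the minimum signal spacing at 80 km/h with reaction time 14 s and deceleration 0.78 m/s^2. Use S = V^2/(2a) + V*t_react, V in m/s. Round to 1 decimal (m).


V = 80 / 3.6 = 22.2222 m/s
Braking distance = 22.2222^2 / (2*0.78) = 316.5559 m
Sighting distance = 22.2222 * 14 = 311.1111 m
S = 316.5559 + 311.1111 = 627.7 m

627.7


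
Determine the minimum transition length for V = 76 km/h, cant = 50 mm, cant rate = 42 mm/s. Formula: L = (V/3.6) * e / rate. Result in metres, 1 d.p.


Convert speed: V = 76 / 3.6 = 21.1111 m/s
L = 21.1111 * 50 / 42
L = 1055.5556 / 42
L = 25.1 m

25.1


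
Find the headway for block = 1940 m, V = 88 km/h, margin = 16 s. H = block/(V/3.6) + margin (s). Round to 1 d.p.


V = 88 / 3.6 = 24.4444 m/s
Block traversal time = 1940 / 24.4444 = 79.3636 s
Headway = 79.3636 + 16
Headway = 95.4 s

95.4


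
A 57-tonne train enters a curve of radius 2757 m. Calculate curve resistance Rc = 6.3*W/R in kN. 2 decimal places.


Rc = 6.3 * W / R
Rc = 6.3 * 57 / 2757
Rc = 359.1 / 2757
Rc = 0.13 kN

0.13


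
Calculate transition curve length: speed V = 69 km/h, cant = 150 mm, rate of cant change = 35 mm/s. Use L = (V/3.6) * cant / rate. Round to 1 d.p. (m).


Convert speed: V = 69 / 3.6 = 19.1667 m/s
L = 19.1667 * 150 / 35
L = 2875.0 / 35
L = 82.1 m

82.1


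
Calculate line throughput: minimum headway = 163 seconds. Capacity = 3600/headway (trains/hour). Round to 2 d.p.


Capacity = 3600 / headway
Capacity = 3600 / 163
Capacity = 22.09 trains/hour

22.09


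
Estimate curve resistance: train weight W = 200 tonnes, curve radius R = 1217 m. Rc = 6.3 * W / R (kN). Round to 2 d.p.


Rc = 6.3 * W / R
Rc = 6.3 * 200 / 1217
Rc = 1260.0 / 1217
Rc = 1.04 kN

1.04


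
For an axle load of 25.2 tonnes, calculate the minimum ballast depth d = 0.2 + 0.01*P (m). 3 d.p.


d = 0.2 + 0.01 * 25.2
d = 0.2 + 0.252
d = 0.452 m

0.452


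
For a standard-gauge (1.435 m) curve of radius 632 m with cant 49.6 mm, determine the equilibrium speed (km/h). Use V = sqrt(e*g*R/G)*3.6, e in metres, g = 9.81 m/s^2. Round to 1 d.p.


Convert cant: e = 49.6 mm = 0.0496 m
V_ms = sqrt(0.0496 * 9.81 * 632 / 1.435)
V_ms = sqrt(214.296886) = 14.6389 m/s
V = 14.6389 * 3.6 = 52.7 km/h

52.7


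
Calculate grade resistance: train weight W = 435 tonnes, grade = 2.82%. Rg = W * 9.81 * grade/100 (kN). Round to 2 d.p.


Rg = W * 9.81 * grade / 100
Rg = 435 * 9.81 * 2.82 / 100
Rg = 4267.35 * 0.0282
Rg = 120.34 kN

120.34


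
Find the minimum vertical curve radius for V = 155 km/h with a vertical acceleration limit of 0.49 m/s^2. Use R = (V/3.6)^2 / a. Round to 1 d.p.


Convert speed: V = 155 / 3.6 = 43.0556 m/s
V^2 = 1853.7809 m^2/s^2
R_v = 1853.7809 / 0.49
R_v = 3783.2 m

3783.2


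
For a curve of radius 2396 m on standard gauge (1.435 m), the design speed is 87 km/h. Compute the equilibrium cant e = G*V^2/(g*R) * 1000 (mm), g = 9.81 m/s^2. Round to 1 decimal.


Convert speed: V = 87 / 3.6 = 24.1667 m/s
Apply formula: e = 1.435 * 24.1667^2 / (9.81 * 2396)
e = 1.435 * 584.0278 / 23504.76
e = 0.035656 m = 35.7 mm

35.7


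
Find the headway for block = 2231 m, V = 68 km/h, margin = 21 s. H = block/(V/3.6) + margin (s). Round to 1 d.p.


V = 68 / 3.6 = 18.8889 m/s
Block traversal time = 2231 / 18.8889 = 118.1118 s
Headway = 118.1118 + 21
Headway = 139.1 s

139.1


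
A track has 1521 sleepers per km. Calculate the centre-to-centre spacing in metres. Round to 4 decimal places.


Spacing = 1000 m / number of sleepers
Spacing = 1000 / 1521
Spacing = 0.6575 m

0.6575


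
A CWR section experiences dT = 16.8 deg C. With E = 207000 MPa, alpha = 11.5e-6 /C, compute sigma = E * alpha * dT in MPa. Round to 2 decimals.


sigma = E * alpha * dT
sigma = 207000 * 11.5e-6 * 16.8
sigma = 2.3805 * 16.8
sigma = 39.99 MPa

39.99


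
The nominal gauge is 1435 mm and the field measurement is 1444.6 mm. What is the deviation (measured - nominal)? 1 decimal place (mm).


Deviation = measured - nominal
Deviation = 1444.6 - 1435
Deviation = 9.6 mm

9.6


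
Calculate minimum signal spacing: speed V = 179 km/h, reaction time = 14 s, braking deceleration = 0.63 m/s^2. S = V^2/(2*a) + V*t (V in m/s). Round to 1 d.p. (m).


V = 179 / 3.6 = 49.7222 m/s
Braking distance = 49.7222^2 / (2*0.63) = 1962.1424 m
Sighting distance = 49.7222 * 14 = 696.1111 m
S = 1962.1424 + 696.1111 = 2658.3 m

2658.3


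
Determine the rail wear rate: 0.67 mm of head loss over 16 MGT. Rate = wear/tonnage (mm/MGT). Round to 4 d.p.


Wear rate = total wear / cumulative tonnage
Rate = 0.67 / 16
Rate = 0.0419 mm/MGT

0.0419


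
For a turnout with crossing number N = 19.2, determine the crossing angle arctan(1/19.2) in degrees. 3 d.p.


1/N = 1/19.2 = 0.052083
angle = arctan(0.052083) = 0.052036 rad
angle = 0.052036 * 180/pi = 2.981 degrees

2.981


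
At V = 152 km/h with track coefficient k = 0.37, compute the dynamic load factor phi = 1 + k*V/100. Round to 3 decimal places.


phi = 1 + k * V / 100
phi = 1 + 0.37 * 152 / 100
phi = 1 + 0.5624
phi = 1.562

1.562


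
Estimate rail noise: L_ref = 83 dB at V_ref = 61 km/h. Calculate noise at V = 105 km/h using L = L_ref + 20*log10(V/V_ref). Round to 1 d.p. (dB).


V/V_ref = 105 / 61 = 1.721311
log10(1.721311) = 0.235859
20 * 0.235859 = 4.7172
L = 83 + 4.7172 = 87.7 dB

87.7


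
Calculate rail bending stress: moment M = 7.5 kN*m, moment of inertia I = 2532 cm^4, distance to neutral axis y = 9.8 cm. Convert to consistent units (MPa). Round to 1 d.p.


Convert units:
M = 7.5 kN*m = 7500000 N*mm
y = 9.8 cm = 98 mm
I = 2532 cm^4 = 25320000 mm^4
sigma = 7500000 * 98 / 25320000
sigma = 29.0 MPa

29.0


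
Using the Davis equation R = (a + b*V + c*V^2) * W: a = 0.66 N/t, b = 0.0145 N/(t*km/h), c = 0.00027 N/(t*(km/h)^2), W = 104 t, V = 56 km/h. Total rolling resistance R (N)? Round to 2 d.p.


b*V = 0.0145 * 56 = 0.812
c*V^2 = 0.00027 * 3136 = 0.84672
R_per_t = 0.66 + 0.812 + 0.84672 = 2.31872 N/t
R_total = 2.31872 * 104 = 241.15 N

241.15


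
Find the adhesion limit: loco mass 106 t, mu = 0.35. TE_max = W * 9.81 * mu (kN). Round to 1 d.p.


TE_max = W * g * mu
TE_max = 106 * 9.81 * 0.35
TE_max = 1039.86 * 0.35
TE_max = 364.0 kN

364.0


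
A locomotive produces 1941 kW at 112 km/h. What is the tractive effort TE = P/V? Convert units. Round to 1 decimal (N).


Convert: P = 1941 kW = 1941000 W
V = 112 / 3.6 = 31.1111 m/s
TE = 1941000 / 31.1111
TE = 62389.3 N

62389.3


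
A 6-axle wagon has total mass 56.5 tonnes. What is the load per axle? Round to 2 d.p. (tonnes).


Load per axle = total weight / number of axles
Load = 56.5 / 6
Load = 9.42 tonnes

9.42


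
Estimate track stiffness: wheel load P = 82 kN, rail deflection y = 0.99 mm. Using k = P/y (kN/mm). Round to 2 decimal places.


Track stiffness k = P / y
k = 82 / 0.99
k = 82.83 kN/mm

82.83


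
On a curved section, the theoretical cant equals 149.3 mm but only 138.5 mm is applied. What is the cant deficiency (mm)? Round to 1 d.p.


Cant deficiency = equilibrium cant - actual cant
CD = 149.3 - 138.5
CD = 10.8 mm

10.8


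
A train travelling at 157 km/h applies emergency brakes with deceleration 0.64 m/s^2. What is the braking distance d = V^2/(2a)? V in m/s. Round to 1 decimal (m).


Convert speed: V = 157 / 3.6 = 43.6111 m/s
V^2 = 1901.929
d = 1901.929 / (2 * 0.64)
d = 1901.929 / 1.28
d = 1485.9 m

1485.9


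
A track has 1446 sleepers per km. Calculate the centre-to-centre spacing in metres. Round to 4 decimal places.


Spacing = 1000 m / number of sleepers
Spacing = 1000 / 1446
Spacing = 0.6916 m

0.6916


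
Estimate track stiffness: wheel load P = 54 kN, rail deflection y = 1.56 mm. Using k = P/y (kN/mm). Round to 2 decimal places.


Track stiffness k = P / y
k = 54 / 1.56
k = 34.62 kN/mm

34.62


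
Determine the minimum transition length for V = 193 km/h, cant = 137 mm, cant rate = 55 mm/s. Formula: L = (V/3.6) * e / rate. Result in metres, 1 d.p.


Convert speed: V = 193 / 3.6 = 53.6111 m/s
L = 53.6111 * 137 / 55
L = 7344.7222 / 55
L = 133.5 m

133.5


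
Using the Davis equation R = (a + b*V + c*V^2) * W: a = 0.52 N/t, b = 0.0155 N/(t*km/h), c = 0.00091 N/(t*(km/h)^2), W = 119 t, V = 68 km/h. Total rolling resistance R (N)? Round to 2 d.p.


b*V = 0.0155 * 68 = 1.054
c*V^2 = 0.00091 * 4624 = 4.20784
R_per_t = 0.52 + 1.054 + 4.20784 = 5.78184 N/t
R_total = 5.78184 * 119 = 688.04 N

688.04


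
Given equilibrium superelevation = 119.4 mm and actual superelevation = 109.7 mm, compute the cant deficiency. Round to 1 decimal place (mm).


Cant deficiency = equilibrium cant - actual cant
CD = 119.4 - 109.7
CD = 9.7 mm

9.7


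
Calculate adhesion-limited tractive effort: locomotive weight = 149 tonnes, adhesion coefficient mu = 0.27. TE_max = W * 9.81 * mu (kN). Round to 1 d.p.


TE_max = W * g * mu
TE_max = 149 * 9.81 * 0.27
TE_max = 1461.69 * 0.27
TE_max = 394.7 kN

394.7


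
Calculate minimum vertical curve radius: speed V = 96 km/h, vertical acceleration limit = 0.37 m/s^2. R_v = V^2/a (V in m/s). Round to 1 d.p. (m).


Convert speed: V = 96 / 3.6 = 26.6667 m/s
V^2 = 711.1111 m^2/s^2
R_v = 711.1111 / 0.37
R_v = 1921.9 m

1921.9


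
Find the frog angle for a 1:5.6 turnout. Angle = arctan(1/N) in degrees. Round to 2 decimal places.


1/N = 1/5.6 = 0.178571
angle = arctan(0.178571) = 0.176709 rad
angle = 0.176709 * 180/pi = 10.12 degrees

10.12


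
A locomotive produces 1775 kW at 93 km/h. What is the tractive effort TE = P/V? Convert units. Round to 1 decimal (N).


Convert: P = 1775 kW = 1775000 W
V = 93 / 3.6 = 25.8333 m/s
TE = 1775000 / 25.8333
TE = 68709.7 N

68709.7


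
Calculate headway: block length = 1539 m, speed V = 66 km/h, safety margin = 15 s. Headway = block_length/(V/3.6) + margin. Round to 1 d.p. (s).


V = 66 / 3.6 = 18.3333 m/s
Block traversal time = 1539 / 18.3333 = 83.9455 s
Headway = 83.9455 + 15
Headway = 98.9 s

98.9


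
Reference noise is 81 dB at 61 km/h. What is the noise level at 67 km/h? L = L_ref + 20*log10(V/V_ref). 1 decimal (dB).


V/V_ref = 67 / 61 = 1.098361
log10(1.098361) = 0.040745
20 * 0.040745 = 0.8149
L = 81 + 0.8149 = 81.8 dB

81.8


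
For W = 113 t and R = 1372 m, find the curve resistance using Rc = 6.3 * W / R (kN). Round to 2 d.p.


Rc = 6.3 * W / R
Rc = 6.3 * 113 / 1372
Rc = 711.9 / 1372
Rc = 0.52 kN

0.52


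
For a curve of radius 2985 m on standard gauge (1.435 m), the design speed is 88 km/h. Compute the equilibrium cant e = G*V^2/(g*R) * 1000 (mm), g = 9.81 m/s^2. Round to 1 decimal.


Convert speed: V = 88 / 3.6 = 24.4444 m/s
Apply formula: e = 1.435 * 24.4444^2 / (9.81 * 2985)
e = 1.435 * 597.5309 / 29282.85
e = 0.029282 m = 29.3 mm

29.3


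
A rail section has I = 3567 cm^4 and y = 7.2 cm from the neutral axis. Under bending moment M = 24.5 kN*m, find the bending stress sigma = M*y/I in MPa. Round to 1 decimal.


Convert units:
M = 24.5 kN*m = 24500000 N*mm
y = 7.2 cm = 72 mm
I = 3567 cm^4 = 35670000 mm^4
sigma = 24500000 * 72 / 35670000
sigma = 49.5 MPa

49.5


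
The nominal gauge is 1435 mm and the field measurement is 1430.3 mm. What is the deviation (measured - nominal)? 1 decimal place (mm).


Deviation = measured - nominal
Deviation = 1430.3 - 1435
Deviation = -4.7 mm

-4.7


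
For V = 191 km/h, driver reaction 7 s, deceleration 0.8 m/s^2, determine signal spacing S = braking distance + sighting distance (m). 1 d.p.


V = 191 / 3.6 = 53.0556 m/s
Braking distance = 53.0556^2 / (2*0.8) = 1759.3075 m
Sighting distance = 53.0556 * 7 = 371.3889 m
S = 1759.3075 + 371.3889 = 2130.7 m

2130.7


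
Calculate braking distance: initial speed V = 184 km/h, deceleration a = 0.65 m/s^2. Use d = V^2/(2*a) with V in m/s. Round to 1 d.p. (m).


Convert speed: V = 184 / 3.6 = 51.1111 m/s
V^2 = 2612.3457
d = 2612.3457 / (2 * 0.65)
d = 2612.3457 / 1.3
d = 2009.5 m

2009.5


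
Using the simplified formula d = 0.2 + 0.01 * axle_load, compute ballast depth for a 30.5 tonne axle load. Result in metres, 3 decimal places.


d = 0.2 + 0.01 * 30.5
d = 0.2 + 0.305
d = 0.505 m

0.505


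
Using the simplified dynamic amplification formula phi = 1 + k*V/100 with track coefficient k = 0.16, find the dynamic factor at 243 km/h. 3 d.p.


phi = 1 + k * V / 100
phi = 1 + 0.16 * 243 / 100
phi = 1 + 0.3888
phi = 1.389

1.389


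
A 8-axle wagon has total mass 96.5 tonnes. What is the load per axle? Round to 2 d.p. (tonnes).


Load per axle = total weight / number of axles
Load = 96.5 / 8
Load = 12.06 tonnes

12.06


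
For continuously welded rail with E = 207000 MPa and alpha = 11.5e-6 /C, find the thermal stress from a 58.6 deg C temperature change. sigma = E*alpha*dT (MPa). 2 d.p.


sigma = E * alpha * dT
sigma = 207000 * 11.5e-6 * 58.6
sigma = 2.3805 * 58.6
sigma = 139.50 MPa

139.50


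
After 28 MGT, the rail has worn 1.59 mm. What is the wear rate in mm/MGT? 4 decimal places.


Wear rate = total wear / cumulative tonnage
Rate = 1.59 / 28
Rate = 0.0568 mm/MGT

0.0568


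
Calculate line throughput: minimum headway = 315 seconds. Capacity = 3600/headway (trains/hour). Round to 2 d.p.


Capacity = 3600 / headway
Capacity = 3600 / 315
Capacity = 11.43 trains/hour

11.43


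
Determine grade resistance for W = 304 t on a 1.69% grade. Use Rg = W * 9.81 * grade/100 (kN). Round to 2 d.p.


Rg = W * 9.81 * grade / 100
Rg = 304 * 9.81 * 1.69 / 100
Rg = 2982.24 * 0.0169
Rg = 50.40 kN

50.40


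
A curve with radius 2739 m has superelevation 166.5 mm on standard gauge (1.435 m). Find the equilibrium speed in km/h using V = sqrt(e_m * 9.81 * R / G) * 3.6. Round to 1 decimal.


Convert cant: e = 166.5 mm = 0.1665 m
V_ms = sqrt(0.1665 * 9.81 * 2739 / 1.435)
V_ms = sqrt(3117.621418) = 55.8357 m/s
V = 55.8357 * 3.6 = 201.0 km/h

201.0


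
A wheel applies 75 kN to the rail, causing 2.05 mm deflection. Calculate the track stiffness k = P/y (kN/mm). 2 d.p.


Track stiffness k = P / y
k = 75 / 2.05
k = 36.59 kN/mm

36.59


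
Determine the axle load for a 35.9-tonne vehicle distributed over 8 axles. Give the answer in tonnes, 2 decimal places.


Load per axle = total weight / number of axles
Load = 35.9 / 8
Load = 4.49 tonnes

4.49


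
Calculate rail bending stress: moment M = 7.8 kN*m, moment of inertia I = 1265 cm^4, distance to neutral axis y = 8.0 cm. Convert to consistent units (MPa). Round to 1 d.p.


Convert units:
M = 7.8 kN*m = 7800000 N*mm
y = 8.0 cm = 80 mm
I = 1265 cm^4 = 12650000 mm^4
sigma = 7800000 * 80 / 12650000
sigma = 49.3 MPa

49.3


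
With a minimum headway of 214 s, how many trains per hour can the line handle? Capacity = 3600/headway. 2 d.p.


Capacity = 3600 / headway
Capacity = 3600 / 214
Capacity = 16.82 trains/hour

16.82


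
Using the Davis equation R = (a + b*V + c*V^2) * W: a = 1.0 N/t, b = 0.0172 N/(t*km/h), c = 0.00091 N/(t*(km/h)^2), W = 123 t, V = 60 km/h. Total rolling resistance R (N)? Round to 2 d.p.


b*V = 0.0172 * 60 = 1.032
c*V^2 = 0.00091 * 3600 = 3.276
R_per_t = 1.0 + 1.032 + 3.276 = 5.308 N/t
R_total = 5.308 * 123 = 652.88 N

652.88


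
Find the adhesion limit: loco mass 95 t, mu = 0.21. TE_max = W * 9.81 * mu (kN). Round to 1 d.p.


TE_max = W * g * mu
TE_max = 95 * 9.81 * 0.21
TE_max = 931.95 * 0.21
TE_max = 195.7 kN

195.7


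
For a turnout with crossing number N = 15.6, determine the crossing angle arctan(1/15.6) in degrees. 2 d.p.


1/N = 1/15.6 = 0.064103
angle = arctan(0.064103) = 0.064015 rad
angle = 0.064015 * 180/pi = 3.67 degrees

3.67


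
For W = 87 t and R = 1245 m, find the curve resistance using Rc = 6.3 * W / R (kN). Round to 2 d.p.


Rc = 6.3 * W / R
Rc = 6.3 * 87 / 1245
Rc = 548.1 / 1245
Rc = 0.44 kN

0.44


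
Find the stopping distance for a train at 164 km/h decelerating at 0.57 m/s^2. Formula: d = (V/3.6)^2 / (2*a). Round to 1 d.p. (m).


Convert speed: V = 164 / 3.6 = 45.5556 m/s
V^2 = 2075.3086
d = 2075.3086 / (2 * 0.57)
d = 2075.3086 / 1.14
d = 1820.4 m

1820.4


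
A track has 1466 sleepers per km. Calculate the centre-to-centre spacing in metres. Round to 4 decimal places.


Spacing = 1000 m / number of sleepers
Spacing = 1000 / 1466
Spacing = 0.6821 m

0.6821


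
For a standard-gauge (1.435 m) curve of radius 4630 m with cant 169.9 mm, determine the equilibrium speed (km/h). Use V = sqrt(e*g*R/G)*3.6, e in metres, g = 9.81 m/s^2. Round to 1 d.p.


Convert cant: e = 169.9 mm = 0.1699 m
V_ms = sqrt(0.1699 * 9.81 * 4630 / 1.435)
V_ms = sqrt(5377.636913) = 73.3324 m/s
V = 73.3324 * 3.6 = 264.0 km/h

264.0


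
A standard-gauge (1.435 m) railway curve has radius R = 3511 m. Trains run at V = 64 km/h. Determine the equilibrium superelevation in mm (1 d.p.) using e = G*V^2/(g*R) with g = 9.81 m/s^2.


Convert speed: V = 64 / 3.6 = 17.7778 m/s
Apply formula: e = 1.435 * 17.7778^2 / (9.81 * 3511)
e = 1.435 * 316.0494 / 34442.91
e = 0.013168 m = 13.2 mm

13.2


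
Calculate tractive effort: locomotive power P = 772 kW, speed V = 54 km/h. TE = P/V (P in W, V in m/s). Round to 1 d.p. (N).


Convert: P = 772 kW = 772000 W
V = 54 / 3.6 = 15.0 m/s
TE = 772000 / 15.0
TE = 51466.7 N

51466.7


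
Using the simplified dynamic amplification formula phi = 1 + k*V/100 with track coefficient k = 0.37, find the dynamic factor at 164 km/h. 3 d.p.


phi = 1 + k * V / 100
phi = 1 + 0.37 * 164 / 100
phi = 1 + 0.6068
phi = 1.607

1.607


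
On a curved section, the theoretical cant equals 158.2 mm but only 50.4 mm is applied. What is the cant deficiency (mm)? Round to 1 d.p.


Cant deficiency = equilibrium cant - actual cant
CD = 158.2 - 50.4
CD = 107.8 mm

107.8


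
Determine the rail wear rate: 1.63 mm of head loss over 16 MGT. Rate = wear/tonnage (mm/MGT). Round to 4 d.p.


Wear rate = total wear / cumulative tonnage
Rate = 1.63 / 16
Rate = 0.1019 mm/MGT

0.1019


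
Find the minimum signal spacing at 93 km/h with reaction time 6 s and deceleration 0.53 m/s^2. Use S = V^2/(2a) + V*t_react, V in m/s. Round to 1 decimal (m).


V = 93 / 3.6 = 25.8333 m/s
Braking distance = 25.8333^2 / (2*0.53) = 629.586 m
Sighting distance = 25.8333 * 6 = 155.0 m
S = 629.586 + 155.0 = 784.6 m

784.6


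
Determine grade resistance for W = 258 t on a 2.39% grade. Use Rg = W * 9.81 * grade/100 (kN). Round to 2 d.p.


Rg = W * 9.81 * grade / 100
Rg = 258 * 9.81 * 2.39 / 100
Rg = 2530.98 * 0.0239
Rg = 60.49 kN

60.49


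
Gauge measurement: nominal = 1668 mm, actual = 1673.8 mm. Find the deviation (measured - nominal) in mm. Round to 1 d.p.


Deviation = measured - nominal
Deviation = 1673.8 - 1668
Deviation = 5.8 mm

5.8


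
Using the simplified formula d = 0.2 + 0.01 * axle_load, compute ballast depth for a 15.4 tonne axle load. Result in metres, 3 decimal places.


d = 0.2 + 0.01 * 15.4
d = 0.2 + 0.154
d = 0.354 m

0.354


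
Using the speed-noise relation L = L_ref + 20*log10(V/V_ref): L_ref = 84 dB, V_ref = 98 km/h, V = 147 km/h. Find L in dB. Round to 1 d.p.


V/V_ref = 147 / 98 = 1.5
log10(1.5) = 0.176091
20 * 0.176091 = 3.5218
L = 84 + 3.5218 = 87.5 dB

87.5


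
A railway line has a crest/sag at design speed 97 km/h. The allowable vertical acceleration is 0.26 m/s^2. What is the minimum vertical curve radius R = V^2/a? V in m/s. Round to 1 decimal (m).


Convert speed: V = 97 / 3.6 = 26.9444 m/s
V^2 = 726.0031 m^2/s^2
R_v = 726.0031 / 0.26
R_v = 2792.3 m

2792.3


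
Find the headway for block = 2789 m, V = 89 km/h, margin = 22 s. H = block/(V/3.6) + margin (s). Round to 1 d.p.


V = 89 / 3.6 = 24.7222 m/s
Block traversal time = 2789 / 24.7222 = 112.8135 s
Headway = 112.8135 + 22
Headway = 134.8 s

134.8


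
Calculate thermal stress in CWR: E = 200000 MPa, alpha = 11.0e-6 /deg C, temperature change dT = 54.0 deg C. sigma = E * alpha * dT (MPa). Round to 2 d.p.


sigma = E * alpha * dT
sigma = 200000 * 11.0e-6 * 54.0
sigma = 2.2 * 54.0
sigma = 118.80 MPa

118.80


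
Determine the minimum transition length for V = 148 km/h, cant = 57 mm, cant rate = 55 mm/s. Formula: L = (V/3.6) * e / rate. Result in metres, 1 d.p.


Convert speed: V = 148 / 3.6 = 41.1111 m/s
L = 41.1111 * 57 / 55
L = 2343.3333 / 55
L = 42.6 m

42.6


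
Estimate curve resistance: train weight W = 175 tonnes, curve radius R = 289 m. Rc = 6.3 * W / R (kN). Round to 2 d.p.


Rc = 6.3 * W / R
Rc = 6.3 * 175 / 289
Rc = 1102.5 / 289
Rc = 3.81 kN

3.81


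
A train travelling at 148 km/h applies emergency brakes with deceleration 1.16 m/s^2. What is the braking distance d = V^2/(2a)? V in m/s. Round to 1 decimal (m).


Convert speed: V = 148 / 3.6 = 41.1111 m/s
V^2 = 1690.1235
d = 1690.1235 / (2 * 1.16)
d = 1690.1235 / 2.32
d = 728.5 m

728.5


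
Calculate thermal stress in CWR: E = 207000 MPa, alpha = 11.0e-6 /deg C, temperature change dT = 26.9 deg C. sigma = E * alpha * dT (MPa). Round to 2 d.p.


sigma = E * alpha * dT
sigma = 207000 * 11.0e-6 * 26.9
sigma = 2.277 * 26.9
sigma = 61.25 MPa

61.25


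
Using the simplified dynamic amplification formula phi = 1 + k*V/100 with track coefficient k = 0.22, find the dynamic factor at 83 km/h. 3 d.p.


phi = 1 + k * V / 100
phi = 1 + 0.22 * 83 / 100
phi = 1 + 0.1826
phi = 1.183

1.183


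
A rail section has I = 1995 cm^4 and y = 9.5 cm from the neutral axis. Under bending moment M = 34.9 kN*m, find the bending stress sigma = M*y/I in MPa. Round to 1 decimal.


Convert units:
M = 34.9 kN*m = 34900000 N*mm
y = 9.5 cm = 95 mm
I = 1995 cm^4 = 19950000 mm^4
sigma = 34900000 * 95 / 19950000
sigma = 166.2 MPa

166.2


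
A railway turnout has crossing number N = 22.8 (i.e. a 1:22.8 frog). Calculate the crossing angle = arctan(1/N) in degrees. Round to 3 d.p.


1/N = 1/22.8 = 0.04386
angle = arctan(0.04386) = 0.043832 rad
angle = 0.043832 * 180/pi = 2.511 degrees

2.511


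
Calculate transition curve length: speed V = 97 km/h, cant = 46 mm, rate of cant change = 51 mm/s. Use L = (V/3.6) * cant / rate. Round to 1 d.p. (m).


Convert speed: V = 97 / 3.6 = 26.9444 m/s
L = 26.9444 * 46 / 51
L = 1239.4444 / 51
L = 24.3 m

24.3


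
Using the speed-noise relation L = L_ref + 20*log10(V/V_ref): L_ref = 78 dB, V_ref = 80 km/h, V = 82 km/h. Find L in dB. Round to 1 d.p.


V/V_ref = 82 / 80 = 1.025
log10(1.025) = 0.010724
20 * 0.010724 = 0.2145
L = 78 + 0.2145 = 78.2 dB

78.2


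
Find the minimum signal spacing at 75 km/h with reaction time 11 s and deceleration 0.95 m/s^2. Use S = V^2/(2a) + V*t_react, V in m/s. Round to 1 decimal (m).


V = 75 / 3.6 = 20.8333 m/s
Braking distance = 20.8333^2 / (2*0.95) = 228.4357 m
Sighting distance = 20.8333 * 11 = 229.1667 m
S = 228.4357 + 229.1667 = 457.6 m

457.6


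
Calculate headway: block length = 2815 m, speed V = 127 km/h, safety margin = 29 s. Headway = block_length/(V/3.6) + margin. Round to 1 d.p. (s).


V = 127 / 3.6 = 35.2778 m/s
Block traversal time = 2815 / 35.2778 = 79.7953 s
Headway = 79.7953 + 29
Headway = 108.8 s

108.8


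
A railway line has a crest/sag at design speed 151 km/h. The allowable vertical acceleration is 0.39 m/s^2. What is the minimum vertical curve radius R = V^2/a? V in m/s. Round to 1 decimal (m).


Convert speed: V = 151 / 3.6 = 41.9444 m/s
V^2 = 1759.3364 m^2/s^2
R_v = 1759.3364 / 0.39
R_v = 4511.1 m

4511.1


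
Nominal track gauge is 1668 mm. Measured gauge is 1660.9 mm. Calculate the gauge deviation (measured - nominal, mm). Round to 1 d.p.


Deviation = measured - nominal
Deviation = 1660.9 - 1668
Deviation = -7.1 mm

-7.1


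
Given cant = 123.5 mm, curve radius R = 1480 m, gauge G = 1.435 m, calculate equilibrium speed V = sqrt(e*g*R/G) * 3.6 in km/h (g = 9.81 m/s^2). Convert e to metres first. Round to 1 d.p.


Convert cant: e = 123.5 mm = 0.1235 m
V_ms = sqrt(0.1235 * 9.81 * 1480 / 1.435)
V_ms = sqrt(1249.527387) = 35.3487 m/s
V = 35.3487 * 3.6 = 127.3 km/h

127.3


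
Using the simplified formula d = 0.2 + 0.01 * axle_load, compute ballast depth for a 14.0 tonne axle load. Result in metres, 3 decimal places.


d = 0.2 + 0.01 * 14.0
d = 0.2 + 0.14
d = 0.340 m

0.340


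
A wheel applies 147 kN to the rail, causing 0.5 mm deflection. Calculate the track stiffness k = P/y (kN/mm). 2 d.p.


Track stiffness k = P / y
k = 147 / 0.5
k = 294.00 kN/mm

294.00


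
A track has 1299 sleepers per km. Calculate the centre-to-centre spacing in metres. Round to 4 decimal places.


Spacing = 1000 m / number of sleepers
Spacing = 1000 / 1299
Spacing = 0.7698 m

0.7698


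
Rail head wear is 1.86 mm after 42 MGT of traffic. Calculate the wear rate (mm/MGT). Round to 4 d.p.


Wear rate = total wear / cumulative tonnage
Rate = 1.86 / 42
Rate = 0.0443 mm/MGT

0.0443


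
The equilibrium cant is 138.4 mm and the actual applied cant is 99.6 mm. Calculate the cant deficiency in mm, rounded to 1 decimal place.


Cant deficiency = equilibrium cant - actual cant
CD = 138.4 - 99.6
CD = 38.8 mm

38.8


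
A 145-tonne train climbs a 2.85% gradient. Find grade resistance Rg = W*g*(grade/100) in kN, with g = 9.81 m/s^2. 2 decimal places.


Rg = W * 9.81 * grade / 100
Rg = 145 * 9.81 * 2.85 / 100
Rg = 1422.45 * 0.0285
Rg = 40.54 kN

40.54


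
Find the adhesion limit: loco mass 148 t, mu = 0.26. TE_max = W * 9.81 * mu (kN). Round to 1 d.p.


TE_max = W * g * mu
TE_max = 148 * 9.81 * 0.26
TE_max = 1451.88 * 0.26
TE_max = 377.5 kN

377.5


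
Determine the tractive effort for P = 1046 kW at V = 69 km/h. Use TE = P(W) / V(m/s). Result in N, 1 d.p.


Convert: P = 1046 kW = 1046000 W
V = 69 / 3.6 = 19.1667 m/s
TE = 1046000 / 19.1667
TE = 54573.9 N

54573.9


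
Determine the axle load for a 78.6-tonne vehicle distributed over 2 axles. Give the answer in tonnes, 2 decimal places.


Load per axle = total weight / number of axles
Load = 78.6 / 2
Load = 39.30 tonnes

39.30


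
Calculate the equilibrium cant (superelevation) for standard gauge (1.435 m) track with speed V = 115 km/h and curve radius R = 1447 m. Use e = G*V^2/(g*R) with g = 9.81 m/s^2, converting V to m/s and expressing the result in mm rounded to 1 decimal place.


Convert speed: V = 115 / 3.6 = 31.9444 m/s
Apply formula: e = 1.435 * 31.9444^2 / (9.81 * 1447)
e = 1.435 * 1020.4475 / 14195.07
e = 0.103159 m = 103.2 mm

103.2


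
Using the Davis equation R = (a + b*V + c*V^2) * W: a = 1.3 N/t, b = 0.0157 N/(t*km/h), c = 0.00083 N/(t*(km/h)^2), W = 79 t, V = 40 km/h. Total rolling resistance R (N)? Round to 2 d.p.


b*V = 0.0157 * 40 = 0.628
c*V^2 = 0.00083 * 1600 = 1.328
R_per_t = 1.3 + 0.628 + 1.328 = 3.256 N/t
R_total = 3.256 * 79 = 257.22 N

257.22


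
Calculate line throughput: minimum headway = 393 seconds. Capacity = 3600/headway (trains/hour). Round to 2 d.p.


Capacity = 3600 / headway
Capacity = 3600 / 393
Capacity = 9.16 trains/hour

9.16


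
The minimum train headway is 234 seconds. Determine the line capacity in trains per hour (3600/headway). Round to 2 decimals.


Capacity = 3600 / headway
Capacity = 3600 / 234
Capacity = 15.38 trains/hour

15.38


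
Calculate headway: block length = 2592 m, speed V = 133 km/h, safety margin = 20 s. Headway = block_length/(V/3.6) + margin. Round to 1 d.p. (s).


V = 133 / 3.6 = 36.9444 m/s
Block traversal time = 2592 / 36.9444 = 70.1594 s
Headway = 70.1594 + 20
Headway = 90.2 s

90.2


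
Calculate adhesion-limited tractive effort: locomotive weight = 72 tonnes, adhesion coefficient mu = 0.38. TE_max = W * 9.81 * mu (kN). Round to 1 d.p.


TE_max = W * g * mu
TE_max = 72 * 9.81 * 0.38
TE_max = 706.32 * 0.38
TE_max = 268.4 kN

268.4


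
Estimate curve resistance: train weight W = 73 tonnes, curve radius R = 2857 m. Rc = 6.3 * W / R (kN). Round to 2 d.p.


Rc = 6.3 * W / R
Rc = 6.3 * 73 / 2857
Rc = 459.9 / 2857
Rc = 0.16 kN

0.16


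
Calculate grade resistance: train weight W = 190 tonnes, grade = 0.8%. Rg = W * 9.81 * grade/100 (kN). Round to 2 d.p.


Rg = W * 9.81 * grade / 100
Rg = 190 * 9.81 * 0.8 / 100
Rg = 1863.9 * 0.008
Rg = 14.91 kN

14.91


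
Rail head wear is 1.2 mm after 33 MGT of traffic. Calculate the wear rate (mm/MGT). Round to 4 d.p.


Wear rate = total wear / cumulative tonnage
Rate = 1.2 / 33
Rate = 0.0364 mm/MGT

0.0364


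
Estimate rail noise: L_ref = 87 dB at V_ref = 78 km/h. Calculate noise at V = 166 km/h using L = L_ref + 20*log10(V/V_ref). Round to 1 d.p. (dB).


V/V_ref = 166 / 78 = 2.128205
log10(2.128205) = 0.328013
20 * 0.328013 = 6.5603
L = 87 + 6.5603 = 93.6 dB

93.6


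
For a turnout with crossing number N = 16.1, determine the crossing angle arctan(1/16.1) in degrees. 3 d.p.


1/N = 1/16.1 = 0.062112
angle = arctan(0.062112) = 0.062032 rad
angle = 0.062032 * 180/pi = 3.554 degrees

3.554


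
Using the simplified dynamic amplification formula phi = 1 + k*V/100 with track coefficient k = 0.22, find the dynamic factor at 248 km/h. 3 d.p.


phi = 1 + k * V / 100
phi = 1 + 0.22 * 248 / 100
phi = 1 + 0.5456
phi = 1.546

1.546


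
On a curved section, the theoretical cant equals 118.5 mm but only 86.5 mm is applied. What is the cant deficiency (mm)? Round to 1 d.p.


Cant deficiency = equilibrium cant - actual cant
CD = 118.5 - 86.5
CD = 32.0 mm

32.0


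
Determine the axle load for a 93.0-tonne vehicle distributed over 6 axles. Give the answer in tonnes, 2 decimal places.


Load per axle = total weight / number of axles
Load = 93.0 / 6
Load = 15.50 tonnes

15.50


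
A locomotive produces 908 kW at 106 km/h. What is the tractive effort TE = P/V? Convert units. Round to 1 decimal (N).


Convert: P = 908 kW = 908000 W
V = 106 / 3.6 = 29.4444 m/s
TE = 908000 / 29.4444
TE = 30837.7 N

30837.7


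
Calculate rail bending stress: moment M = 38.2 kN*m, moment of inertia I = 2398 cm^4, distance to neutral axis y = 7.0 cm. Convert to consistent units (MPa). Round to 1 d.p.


Convert units:
M = 38.2 kN*m = 38200000 N*mm
y = 7.0 cm = 70 mm
I = 2398 cm^4 = 23980000 mm^4
sigma = 38200000 * 70 / 23980000
sigma = 111.5 MPa

111.5


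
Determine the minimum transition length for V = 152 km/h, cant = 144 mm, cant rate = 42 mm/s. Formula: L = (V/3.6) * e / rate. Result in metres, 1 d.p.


Convert speed: V = 152 / 3.6 = 42.2222 m/s
L = 42.2222 * 144 / 42
L = 6080.0 / 42
L = 144.8 m

144.8


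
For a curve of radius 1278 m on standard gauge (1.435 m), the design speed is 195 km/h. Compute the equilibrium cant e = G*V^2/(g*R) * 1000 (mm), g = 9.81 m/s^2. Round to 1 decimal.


Convert speed: V = 195 / 3.6 = 54.1667 m/s
Apply formula: e = 1.435 * 54.1667^2 / (9.81 * 1278)
e = 1.435 * 2934.0278 / 12537.18
e = 0.335828 m = 335.8 mm

335.8


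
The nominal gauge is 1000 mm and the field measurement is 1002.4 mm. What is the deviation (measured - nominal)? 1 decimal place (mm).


Deviation = measured - nominal
Deviation = 1002.4 - 1000
Deviation = 2.4 mm

2.4


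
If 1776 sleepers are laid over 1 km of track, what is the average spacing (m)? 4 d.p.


Spacing = 1000 m / number of sleepers
Spacing = 1000 / 1776
Spacing = 0.5631 m

0.5631


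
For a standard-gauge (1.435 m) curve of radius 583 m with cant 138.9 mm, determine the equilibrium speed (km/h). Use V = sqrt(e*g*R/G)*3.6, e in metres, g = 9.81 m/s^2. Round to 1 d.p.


Convert cant: e = 138.9 mm = 0.1389 m
V_ms = sqrt(0.1389 * 9.81 * 583 / 1.435)
V_ms = sqrt(553.58958) = 23.5285 m/s
V = 23.5285 * 3.6 = 84.7 km/h

84.7


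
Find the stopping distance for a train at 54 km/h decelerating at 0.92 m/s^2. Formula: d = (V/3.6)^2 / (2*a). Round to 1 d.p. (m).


Convert speed: V = 54 / 3.6 = 15.0 m/s
V^2 = 225.0
d = 225.0 / (2 * 0.92)
d = 225.0 / 1.84
d = 122.3 m

122.3


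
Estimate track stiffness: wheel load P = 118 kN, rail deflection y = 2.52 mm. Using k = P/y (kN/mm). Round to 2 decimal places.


Track stiffness k = P / y
k = 118 / 2.52
k = 46.83 kN/mm

46.83


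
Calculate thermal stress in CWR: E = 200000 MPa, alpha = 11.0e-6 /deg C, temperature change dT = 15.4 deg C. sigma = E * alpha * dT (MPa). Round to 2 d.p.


sigma = E * alpha * dT
sigma = 200000 * 11.0e-6 * 15.4
sigma = 2.2 * 15.4
sigma = 33.88 MPa

33.88


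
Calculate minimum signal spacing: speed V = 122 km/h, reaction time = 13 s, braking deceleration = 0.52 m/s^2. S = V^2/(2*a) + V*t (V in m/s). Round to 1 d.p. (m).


V = 122 / 3.6 = 33.8889 m/s
Braking distance = 33.8889^2 / (2*0.52) = 1104.2854 m
Sighting distance = 33.8889 * 13 = 440.5556 m
S = 1104.2854 + 440.5556 = 1544.8 m

1544.8


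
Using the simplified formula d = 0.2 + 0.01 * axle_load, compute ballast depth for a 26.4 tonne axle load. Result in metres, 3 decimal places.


d = 0.2 + 0.01 * 26.4
d = 0.2 + 0.264
d = 0.464 m

0.464


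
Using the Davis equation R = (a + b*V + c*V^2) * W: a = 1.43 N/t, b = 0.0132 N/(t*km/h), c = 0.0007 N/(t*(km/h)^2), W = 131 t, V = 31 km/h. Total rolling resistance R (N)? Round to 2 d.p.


b*V = 0.0132 * 31 = 0.4092
c*V^2 = 0.0007 * 961 = 0.6727
R_per_t = 1.43 + 0.4092 + 0.6727 = 2.5119 N/t
R_total = 2.5119 * 131 = 329.06 N

329.06


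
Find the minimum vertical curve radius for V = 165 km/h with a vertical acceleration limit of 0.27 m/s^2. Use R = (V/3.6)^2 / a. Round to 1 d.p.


Convert speed: V = 165 / 3.6 = 45.8333 m/s
V^2 = 2100.6944 m^2/s^2
R_v = 2100.6944 / 0.27
R_v = 7780.3 m

7780.3


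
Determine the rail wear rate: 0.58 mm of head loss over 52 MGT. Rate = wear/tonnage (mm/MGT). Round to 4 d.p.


Wear rate = total wear / cumulative tonnage
Rate = 0.58 / 52
Rate = 0.0112 mm/MGT

0.0112


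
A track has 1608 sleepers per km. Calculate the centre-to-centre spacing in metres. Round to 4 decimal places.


Spacing = 1000 m / number of sleepers
Spacing = 1000 / 1608
Spacing = 0.6219 m

0.6219
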